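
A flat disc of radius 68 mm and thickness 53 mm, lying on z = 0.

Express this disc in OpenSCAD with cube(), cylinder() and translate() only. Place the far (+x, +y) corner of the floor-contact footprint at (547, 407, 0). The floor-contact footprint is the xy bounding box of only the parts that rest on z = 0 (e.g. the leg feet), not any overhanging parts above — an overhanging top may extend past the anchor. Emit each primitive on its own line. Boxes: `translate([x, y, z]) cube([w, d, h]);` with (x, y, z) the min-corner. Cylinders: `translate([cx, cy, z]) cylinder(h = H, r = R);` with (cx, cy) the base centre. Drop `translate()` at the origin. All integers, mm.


translate([479, 339, 0]) cylinder(h = 53, r = 68);


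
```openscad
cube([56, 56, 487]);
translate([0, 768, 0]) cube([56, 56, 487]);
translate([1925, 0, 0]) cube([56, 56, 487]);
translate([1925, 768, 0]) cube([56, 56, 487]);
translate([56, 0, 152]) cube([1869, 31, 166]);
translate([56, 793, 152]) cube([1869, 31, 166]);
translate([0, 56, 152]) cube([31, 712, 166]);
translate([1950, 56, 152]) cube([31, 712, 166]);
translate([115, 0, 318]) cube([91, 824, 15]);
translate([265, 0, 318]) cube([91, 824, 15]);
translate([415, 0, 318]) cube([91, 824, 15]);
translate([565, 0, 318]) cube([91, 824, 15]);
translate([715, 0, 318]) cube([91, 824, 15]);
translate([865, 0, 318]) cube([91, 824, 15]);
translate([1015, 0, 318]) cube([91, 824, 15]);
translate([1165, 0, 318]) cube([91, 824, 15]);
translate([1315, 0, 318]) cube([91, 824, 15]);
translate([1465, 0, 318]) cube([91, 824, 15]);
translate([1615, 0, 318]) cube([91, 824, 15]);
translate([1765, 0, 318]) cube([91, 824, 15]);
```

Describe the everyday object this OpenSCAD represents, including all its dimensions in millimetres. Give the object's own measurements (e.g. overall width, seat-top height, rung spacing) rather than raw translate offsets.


A bed frame 1981 mm long (x) by 824 mm wide (y). Four 56×56 mm corner posts, 487 mm tall, at the corners of the footprint. Four rails of 31 mm thickness and 166 mm height run between adjacent posts with their undersides at z = 152 mm, their outer faces flush with the outside of the frame (the two x-running rails run between the posts' inner faces; the two y-running rails run between the posts' inner faces). 12 slats, each 91 mm wide (x) and 15 mm thick, lie across the top of the two x-running rails, running the full 824 mm width of the frame in y; along x they sit between the end posts with a 59 mm gap after the −x posts and between neighbouring slats, leaving 69 mm before the +x posts.


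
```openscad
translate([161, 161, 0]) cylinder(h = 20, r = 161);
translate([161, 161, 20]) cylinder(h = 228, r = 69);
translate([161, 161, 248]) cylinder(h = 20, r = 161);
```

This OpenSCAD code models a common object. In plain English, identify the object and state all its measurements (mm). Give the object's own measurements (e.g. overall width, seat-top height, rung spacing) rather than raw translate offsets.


A spool: two coaxial disc flanges of radius 161 mm and thickness 20 mm, joined by a core cylinder of radius 69 mm and height 228 mm. The lower flange rests on z = 0 and the three cylinders share a vertical axis.


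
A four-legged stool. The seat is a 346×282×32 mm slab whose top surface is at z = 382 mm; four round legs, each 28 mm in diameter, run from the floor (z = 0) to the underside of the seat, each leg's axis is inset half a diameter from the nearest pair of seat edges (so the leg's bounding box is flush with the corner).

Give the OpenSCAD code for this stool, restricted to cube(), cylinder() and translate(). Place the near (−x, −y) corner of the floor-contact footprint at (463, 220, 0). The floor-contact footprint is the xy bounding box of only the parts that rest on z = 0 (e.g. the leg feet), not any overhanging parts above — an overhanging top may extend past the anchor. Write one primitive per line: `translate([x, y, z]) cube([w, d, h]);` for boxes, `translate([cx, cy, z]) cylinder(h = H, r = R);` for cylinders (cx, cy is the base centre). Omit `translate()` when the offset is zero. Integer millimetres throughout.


translate([463, 220, 350]) cube([346, 282, 32]);
translate([477, 234, 0]) cylinder(h = 350, r = 14);
translate([795, 234, 0]) cylinder(h = 350, r = 14);
translate([477, 488, 0]) cylinder(h = 350, r = 14);
translate([795, 488, 0]) cylinder(h = 350, r = 14);


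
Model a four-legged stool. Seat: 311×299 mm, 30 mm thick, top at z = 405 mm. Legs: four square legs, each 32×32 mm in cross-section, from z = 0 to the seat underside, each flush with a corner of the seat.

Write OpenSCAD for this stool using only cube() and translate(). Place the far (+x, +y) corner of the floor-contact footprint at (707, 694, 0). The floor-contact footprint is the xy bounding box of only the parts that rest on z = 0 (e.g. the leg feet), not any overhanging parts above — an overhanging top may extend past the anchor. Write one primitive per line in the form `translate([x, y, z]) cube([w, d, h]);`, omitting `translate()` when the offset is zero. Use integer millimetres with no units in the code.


translate([396, 395, 375]) cube([311, 299, 30]);
translate([396, 395, 0]) cube([32, 32, 375]);
translate([675, 395, 0]) cube([32, 32, 375]);
translate([396, 662, 0]) cube([32, 32, 375]);
translate([675, 662, 0]) cube([32, 32, 375]);


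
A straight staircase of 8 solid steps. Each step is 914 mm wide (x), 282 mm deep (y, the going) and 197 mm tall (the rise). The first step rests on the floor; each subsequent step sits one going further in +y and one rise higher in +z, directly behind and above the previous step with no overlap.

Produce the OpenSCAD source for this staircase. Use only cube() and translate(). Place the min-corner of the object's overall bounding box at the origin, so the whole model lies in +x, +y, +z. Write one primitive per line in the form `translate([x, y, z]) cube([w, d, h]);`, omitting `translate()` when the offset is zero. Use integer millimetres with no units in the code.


cube([914, 282, 197]);
translate([0, 282, 197]) cube([914, 282, 197]);
translate([0, 564, 394]) cube([914, 282, 197]);
translate([0, 846, 591]) cube([914, 282, 197]);
translate([0, 1128, 788]) cube([914, 282, 197]);
translate([0, 1410, 985]) cube([914, 282, 197]);
translate([0, 1692, 1182]) cube([914, 282, 197]);
translate([0, 1974, 1379]) cube([914, 282, 197]);


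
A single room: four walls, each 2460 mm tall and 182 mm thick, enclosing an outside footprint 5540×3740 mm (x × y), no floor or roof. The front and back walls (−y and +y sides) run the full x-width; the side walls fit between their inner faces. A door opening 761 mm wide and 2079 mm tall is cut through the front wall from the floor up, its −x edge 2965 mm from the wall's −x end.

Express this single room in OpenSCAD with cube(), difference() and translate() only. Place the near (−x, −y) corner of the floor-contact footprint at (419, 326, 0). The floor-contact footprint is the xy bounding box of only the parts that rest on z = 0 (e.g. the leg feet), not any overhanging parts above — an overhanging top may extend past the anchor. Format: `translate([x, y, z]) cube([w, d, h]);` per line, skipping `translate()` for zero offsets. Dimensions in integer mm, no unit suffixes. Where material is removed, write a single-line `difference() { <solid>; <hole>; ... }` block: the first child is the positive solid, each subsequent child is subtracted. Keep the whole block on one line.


difference() { translate([419, 326, 0]) cube([5540, 182, 2460]); translate([3384, 326, 0]) cube([761, 182, 2079]); }
translate([419, 3884, 0]) cube([5540, 182, 2460]);
translate([419, 508, 0]) cube([182, 3376, 2460]);
translate([5777, 508, 0]) cube([182, 3376, 2460]);


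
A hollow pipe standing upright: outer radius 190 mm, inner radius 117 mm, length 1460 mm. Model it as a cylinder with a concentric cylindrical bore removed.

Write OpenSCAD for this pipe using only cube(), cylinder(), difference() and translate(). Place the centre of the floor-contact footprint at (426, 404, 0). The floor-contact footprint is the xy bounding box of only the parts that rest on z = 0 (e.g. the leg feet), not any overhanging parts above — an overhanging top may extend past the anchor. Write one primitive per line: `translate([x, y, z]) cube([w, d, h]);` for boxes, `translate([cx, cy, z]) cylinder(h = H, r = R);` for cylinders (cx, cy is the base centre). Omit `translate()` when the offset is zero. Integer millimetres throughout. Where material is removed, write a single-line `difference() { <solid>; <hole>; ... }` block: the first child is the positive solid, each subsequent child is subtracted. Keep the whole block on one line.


difference() { translate([426, 404, 0]) cylinder(h = 1460, r = 190); translate([426, 404, 0]) cylinder(h = 1460, r = 117); }


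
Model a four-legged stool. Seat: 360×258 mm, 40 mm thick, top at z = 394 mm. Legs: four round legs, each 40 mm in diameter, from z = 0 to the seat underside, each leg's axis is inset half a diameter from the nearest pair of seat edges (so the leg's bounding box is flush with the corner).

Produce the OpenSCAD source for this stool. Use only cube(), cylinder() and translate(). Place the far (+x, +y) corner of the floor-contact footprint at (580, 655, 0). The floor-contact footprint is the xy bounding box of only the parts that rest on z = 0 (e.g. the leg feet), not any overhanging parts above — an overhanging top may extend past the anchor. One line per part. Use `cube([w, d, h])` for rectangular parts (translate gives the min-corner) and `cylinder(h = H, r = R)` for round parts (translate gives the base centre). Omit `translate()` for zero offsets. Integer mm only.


// leg_h = 394 - 40 = 354
translate([220, 397, 354]) cube([360, 258, 40]);
translate([240, 417, 0]) cylinder(h = 354, r = 20);
translate([560, 417, 0]) cylinder(h = 354, r = 20);
translate([240, 635, 0]) cylinder(h = 354, r = 20);
translate([560, 635, 0]) cylinder(h = 354, r = 20);


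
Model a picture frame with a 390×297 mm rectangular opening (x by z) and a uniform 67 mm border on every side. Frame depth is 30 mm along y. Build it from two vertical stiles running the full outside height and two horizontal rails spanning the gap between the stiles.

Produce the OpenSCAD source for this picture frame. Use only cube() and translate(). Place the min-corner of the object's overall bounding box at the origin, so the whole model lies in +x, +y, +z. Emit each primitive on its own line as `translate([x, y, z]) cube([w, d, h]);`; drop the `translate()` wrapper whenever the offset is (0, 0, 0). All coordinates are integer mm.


cube([67, 30, 431]);
translate([457, 0, 0]) cube([67, 30, 431]);
translate([67, 0, 0]) cube([390, 30, 67]);
translate([67, 0, 364]) cube([390, 30, 67]);


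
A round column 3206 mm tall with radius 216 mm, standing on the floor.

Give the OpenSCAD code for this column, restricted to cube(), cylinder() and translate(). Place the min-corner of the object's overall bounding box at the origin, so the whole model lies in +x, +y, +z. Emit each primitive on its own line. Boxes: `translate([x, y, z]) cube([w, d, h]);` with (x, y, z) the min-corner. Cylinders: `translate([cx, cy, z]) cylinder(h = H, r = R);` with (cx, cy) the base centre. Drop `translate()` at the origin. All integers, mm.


translate([216, 216, 0]) cylinder(h = 3206, r = 216);


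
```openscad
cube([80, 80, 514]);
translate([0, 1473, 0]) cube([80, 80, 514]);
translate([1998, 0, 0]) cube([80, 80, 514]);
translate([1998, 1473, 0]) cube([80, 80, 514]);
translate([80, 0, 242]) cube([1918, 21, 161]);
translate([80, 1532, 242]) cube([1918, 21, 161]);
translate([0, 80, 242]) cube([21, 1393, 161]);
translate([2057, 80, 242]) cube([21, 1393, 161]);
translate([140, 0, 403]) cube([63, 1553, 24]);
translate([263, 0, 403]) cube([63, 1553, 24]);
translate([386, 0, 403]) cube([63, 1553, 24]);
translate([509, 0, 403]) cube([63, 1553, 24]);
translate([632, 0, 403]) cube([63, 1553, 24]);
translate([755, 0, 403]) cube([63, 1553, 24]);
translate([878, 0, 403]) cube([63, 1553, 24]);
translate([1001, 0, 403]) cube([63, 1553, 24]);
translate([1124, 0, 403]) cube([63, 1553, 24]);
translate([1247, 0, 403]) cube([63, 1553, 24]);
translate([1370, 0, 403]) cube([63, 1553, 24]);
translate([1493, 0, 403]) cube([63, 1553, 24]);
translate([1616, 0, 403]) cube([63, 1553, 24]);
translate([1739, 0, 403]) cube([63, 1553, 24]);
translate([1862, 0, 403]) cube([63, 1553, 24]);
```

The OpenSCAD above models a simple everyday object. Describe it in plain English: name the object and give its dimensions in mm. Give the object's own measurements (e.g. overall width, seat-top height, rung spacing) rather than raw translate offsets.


A bed frame 2078 mm long (x) by 1553 mm wide (y). Four 80×80 mm corner posts, 514 mm tall, at the corners of the footprint. Four rails of 21 mm thickness and 161 mm height run between adjacent posts with their undersides at z = 242 mm, their outer faces flush with the outside of the frame (the two x-running rails run between the posts' inner faces; the two y-running rails run between the posts' inner faces). 15 slats, each 63 mm wide (x) and 24 mm thick, lie across the top of the two x-running rails, running the full 1553 mm width of the frame in y; along x they sit between the end posts with a 60 mm gap after the −x posts and between neighbouring slats, leaving 73 mm before the +x posts.


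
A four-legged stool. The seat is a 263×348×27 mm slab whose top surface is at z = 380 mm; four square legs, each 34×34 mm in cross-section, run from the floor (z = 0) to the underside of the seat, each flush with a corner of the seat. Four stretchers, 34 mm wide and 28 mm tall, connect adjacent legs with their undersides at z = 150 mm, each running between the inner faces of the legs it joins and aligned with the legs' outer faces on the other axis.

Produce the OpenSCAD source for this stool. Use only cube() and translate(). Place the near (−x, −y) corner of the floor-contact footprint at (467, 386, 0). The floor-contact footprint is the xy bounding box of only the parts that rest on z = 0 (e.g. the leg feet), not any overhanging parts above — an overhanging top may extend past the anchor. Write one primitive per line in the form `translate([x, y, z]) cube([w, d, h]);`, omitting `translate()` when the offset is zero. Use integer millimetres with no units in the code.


// leg_h = 380 - 27 = 353
// stretcher span = 263 - 2*34 = 195
translate([467, 386, 353]) cube([263, 348, 27]);
translate([467, 386, 0]) cube([34, 34, 353]);
translate([696, 386, 0]) cube([34, 34, 353]);
translate([467, 700, 0]) cube([34, 34, 353]);
translate([696, 700, 0]) cube([34, 34, 353]);
translate([501, 386, 150]) cube([195, 34, 28]);
translate([501, 700, 150]) cube([195, 34, 28]);
translate([467, 420, 150]) cube([34, 280, 28]);
translate([696, 420, 150]) cube([34, 280, 28]);


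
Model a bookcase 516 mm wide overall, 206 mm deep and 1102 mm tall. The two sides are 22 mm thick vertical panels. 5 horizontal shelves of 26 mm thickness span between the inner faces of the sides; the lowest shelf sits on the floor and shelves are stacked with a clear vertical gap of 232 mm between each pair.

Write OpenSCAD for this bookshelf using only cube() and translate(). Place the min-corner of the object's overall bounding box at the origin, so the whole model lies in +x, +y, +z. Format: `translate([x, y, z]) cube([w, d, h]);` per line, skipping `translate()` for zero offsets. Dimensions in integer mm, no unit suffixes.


cube([22, 206, 1102]);
translate([494, 0, 0]) cube([22, 206, 1102]);
translate([22, 0, 0]) cube([472, 206, 26]);
translate([22, 0, 258]) cube([472, 206, 26]);
translate([22, 0, 516]) cube([472, 206, 26]);
translate([22, 0, 774]) cube([472, 206, 26]);
translate([22, 0, 1032]) cube([472, 206, 26]);


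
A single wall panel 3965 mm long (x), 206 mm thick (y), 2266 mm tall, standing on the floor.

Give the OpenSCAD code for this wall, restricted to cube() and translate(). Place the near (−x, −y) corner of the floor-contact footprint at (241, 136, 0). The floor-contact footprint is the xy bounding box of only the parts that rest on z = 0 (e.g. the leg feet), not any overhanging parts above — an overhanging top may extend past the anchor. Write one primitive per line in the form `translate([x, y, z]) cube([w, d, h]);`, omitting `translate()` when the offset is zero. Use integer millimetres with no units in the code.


translate([241, 136, 0]) cube([3965, 206, 2266]);


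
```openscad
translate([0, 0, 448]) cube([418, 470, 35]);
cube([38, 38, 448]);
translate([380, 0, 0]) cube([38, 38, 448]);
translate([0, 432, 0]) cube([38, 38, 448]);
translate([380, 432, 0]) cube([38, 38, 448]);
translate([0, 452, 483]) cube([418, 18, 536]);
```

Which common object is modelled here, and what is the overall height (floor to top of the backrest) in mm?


A chair. The overall height is 1019 mm.

A slab on four corner posts with a tall panel at the back — a chair. The seat slab sits at z = 448 with thickness 35, and the 536 mm backrest starts at the seat top, so the overall height is 448 + 35 + 536 = 1019 mm.


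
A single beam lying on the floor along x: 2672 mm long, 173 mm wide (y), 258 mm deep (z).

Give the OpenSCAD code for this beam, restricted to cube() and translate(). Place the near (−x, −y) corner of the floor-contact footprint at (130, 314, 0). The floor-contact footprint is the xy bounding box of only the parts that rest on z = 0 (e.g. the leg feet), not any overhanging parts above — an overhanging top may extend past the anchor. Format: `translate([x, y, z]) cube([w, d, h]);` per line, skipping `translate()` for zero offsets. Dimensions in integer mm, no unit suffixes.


translate([130, 314, 0]) cube([2672, 173, 258]);


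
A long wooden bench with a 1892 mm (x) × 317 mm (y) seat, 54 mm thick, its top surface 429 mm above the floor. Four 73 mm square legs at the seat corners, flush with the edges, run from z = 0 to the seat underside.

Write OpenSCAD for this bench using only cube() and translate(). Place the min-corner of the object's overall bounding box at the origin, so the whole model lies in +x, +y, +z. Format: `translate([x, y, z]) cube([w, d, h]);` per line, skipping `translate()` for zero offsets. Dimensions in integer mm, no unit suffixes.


// leg_h = 429 − 54 = 375
translate([0, 0, 375]) cube([1892, 317, 54]);
cube([73, 73, 375]);
translate([0, 244, 0]) cube([73, 73, 375]);
translate([1819, 0, 0]) cube([73, 73, 375]);
translate([1819, 244, 0]) cube([73, 73, 375]);


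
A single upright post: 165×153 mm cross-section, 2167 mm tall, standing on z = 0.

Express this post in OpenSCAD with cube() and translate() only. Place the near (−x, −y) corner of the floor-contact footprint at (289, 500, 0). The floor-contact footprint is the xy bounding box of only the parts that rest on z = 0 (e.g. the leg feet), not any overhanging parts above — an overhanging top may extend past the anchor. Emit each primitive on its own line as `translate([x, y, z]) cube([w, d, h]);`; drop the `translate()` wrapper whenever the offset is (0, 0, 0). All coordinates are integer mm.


translate([289, 500, 0]) cube([165, 153, 2167]);


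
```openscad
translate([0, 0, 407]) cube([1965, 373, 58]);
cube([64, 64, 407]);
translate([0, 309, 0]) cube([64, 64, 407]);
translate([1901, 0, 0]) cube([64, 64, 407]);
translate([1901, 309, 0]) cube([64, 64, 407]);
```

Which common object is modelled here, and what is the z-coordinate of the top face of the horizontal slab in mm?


A bench. The seat-top height is 465 mm.

A long slab on four corner posts — a bench. The slab sits at z = 407 with thickness 58, so the top is 407 + 58 = 465 mm.


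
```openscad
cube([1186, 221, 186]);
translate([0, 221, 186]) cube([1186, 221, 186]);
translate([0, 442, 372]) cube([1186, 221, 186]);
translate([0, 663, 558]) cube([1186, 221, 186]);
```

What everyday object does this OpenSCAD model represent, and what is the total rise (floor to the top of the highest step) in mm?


A staircase. The total rise is 744 mm.

4 identical blocks, each offset up and back from the previous — a staircase. Each step is 186 mm tall and there are 4 of them, so the total rise is 4 × 186 = 744 mm.


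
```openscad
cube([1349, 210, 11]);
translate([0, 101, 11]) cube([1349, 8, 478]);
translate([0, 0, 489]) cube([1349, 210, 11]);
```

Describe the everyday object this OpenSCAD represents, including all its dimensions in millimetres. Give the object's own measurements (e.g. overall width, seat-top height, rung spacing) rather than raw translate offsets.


An I-beam lying along x, 1349 mm long. Overall section height 500 mm. Two flanges 210 mm wide (y) and 11 mm thick, one on the floor and one at the top; a web 8 mm thick runs between them, centred on the flange width.


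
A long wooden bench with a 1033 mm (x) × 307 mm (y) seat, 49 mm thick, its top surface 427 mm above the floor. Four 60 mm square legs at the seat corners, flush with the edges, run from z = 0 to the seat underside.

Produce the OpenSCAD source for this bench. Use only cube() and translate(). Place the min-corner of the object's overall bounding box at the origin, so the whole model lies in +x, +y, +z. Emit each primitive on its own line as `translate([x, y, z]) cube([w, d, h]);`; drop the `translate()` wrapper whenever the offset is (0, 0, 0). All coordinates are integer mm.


// leg_h = 427 − 49 = 378
translate([0, 0, 378]) cube([1033, 307, 49]);
cube([60, 60, 378]);
translate([0, 247, 0]) cube([60, 60, 378]);
translate([973, 0, 0]) cube([60, 60, 378]);
translate([973, 247, 0]) cube([60, 60, 378]);


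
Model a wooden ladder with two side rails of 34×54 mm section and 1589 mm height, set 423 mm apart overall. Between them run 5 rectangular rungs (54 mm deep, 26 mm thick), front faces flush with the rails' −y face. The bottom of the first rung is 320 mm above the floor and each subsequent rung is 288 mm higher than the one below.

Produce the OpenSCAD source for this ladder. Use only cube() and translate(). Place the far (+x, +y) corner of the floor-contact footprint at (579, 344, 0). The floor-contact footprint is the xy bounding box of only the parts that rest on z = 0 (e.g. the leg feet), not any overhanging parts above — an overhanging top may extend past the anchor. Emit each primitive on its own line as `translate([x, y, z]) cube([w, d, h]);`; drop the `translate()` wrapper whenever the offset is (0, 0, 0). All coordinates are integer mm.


// rung span = 423 - 2*34 = 355
// rung[k] z = 320 + k*288
translate([156, 290, 0]) cube([34, 54, 1589]);
translate([545, 290, 0]) cube([34, 54, 1589]);
translate([190, 290, 320]) cube([355, 54, 26]);
translate([190, 290, 608]) cube([355, 54, 26]);
translate([190, 290, 896]) cube([355, 54, 26]);
translate([190, 290, 1184]) cube([355, 54, 26]);
translate([190, 290, 1472]) cube([355, 54, 26]);


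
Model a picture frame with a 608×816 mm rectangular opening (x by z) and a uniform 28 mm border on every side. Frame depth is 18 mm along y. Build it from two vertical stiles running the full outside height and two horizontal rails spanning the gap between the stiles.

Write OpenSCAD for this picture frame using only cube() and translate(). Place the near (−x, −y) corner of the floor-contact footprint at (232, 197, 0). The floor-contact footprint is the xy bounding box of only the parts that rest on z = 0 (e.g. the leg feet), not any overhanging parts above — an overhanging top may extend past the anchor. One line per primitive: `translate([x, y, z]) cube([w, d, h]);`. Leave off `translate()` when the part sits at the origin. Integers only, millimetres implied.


translate([232, 197, 0]) cube([28, 18, 872]);
translate([868, 197, 0]) cube([28, 18, 872]);
translate([260, 197, 0]) cube([608, 18, 28]);
translate([260, 197, 844]) cube([608, 18, 28]);


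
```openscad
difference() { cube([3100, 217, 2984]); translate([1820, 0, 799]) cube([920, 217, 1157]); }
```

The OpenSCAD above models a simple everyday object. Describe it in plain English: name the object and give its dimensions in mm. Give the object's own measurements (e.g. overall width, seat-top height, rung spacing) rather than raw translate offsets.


A wall 3100 mm long (x), 217 mm thick (y), 2984 mm tall, with a rectangular window opening cut through it. The opening is 920 mm wide and 1157 mm tall; its sill is at z = 799 mm and its near (−x) edge is 1820 mm from the wall's −x end. The opening passes through the full wall thickness.


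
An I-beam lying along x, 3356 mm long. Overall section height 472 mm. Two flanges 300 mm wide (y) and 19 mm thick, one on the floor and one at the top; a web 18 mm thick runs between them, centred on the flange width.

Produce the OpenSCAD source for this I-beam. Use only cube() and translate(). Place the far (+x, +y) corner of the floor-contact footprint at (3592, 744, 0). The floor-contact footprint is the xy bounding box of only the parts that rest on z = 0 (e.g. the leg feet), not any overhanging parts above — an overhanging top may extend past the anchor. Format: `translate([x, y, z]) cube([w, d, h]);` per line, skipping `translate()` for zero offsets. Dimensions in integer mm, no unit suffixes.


translate([236, 444, 0]) cube([3356, 300, 19]);
translate([236, 585, 19]) cube([3356, 18, 434]);
translate([236, 444, 453]) cube([3356, 300, 19]);


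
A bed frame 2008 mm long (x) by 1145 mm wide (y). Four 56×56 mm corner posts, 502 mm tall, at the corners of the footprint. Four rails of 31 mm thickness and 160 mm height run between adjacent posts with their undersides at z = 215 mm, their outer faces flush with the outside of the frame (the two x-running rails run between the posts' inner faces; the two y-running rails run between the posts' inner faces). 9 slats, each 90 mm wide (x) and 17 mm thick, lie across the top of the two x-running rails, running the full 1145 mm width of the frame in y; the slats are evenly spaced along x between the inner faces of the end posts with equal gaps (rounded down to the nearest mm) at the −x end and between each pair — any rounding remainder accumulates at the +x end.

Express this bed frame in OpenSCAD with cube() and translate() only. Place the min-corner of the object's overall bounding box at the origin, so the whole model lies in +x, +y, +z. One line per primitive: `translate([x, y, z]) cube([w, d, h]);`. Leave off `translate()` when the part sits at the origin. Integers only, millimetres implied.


cube([56, 56, 502]);
translate([0, 1089, 0]) cube([56, 56, 502]);
translate([1952, 0, 0]) cube([56, 56, 502]);
translate([1952, 1089, 0]) cube([56, 56, 502]);
translate([56, 0, 215]) cube([1896, 31, 160]);
translate([56, 1114, 215]) cube([1896, 31, 160]);
translate([0, 56, 215]) cube([31, 1033, 160]);
translate([1977, 56, 215]) cube([31, 1033, 160]);
translate([164, 0, 375]) cube([90, 1145, 17]);
translate([362, 0, 375]) cube([90, 1145, 17]);
translate([560, 0, 375]) cube([90, 1145, 17]);
translate([758, 0, 375]) cube([90, 1145, 17]);
translate([956, 0, 375]) cube([90, 1145, 17]);
translate([1154, 0, 375]) cube([90, 1145, 17]);
translate([1352, 0, 375]) cube([90, 1145, 17]);
translate([1550, 0, 375]) cube([90, 1145, 17]);
translate([1748, 0, 375]) cube([90, 1145, 17]);


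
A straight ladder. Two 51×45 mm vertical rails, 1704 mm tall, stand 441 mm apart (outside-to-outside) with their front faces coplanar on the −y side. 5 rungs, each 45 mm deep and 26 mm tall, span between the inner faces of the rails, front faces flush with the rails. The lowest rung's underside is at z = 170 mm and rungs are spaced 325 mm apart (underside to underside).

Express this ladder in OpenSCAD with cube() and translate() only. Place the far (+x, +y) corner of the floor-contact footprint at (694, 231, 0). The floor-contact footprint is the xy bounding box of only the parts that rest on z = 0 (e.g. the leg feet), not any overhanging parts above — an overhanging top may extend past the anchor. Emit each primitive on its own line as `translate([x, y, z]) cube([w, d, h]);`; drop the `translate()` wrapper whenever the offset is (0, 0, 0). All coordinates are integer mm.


// rung span = 441 - 2*51 = 339
// rung[k] z = 170 + k*325
translate([253, 186, 0]) cube([51, 45, 1704]);
translate([643, 186, 0]) cube([51, 45, 1704]);
translate([304, 186, 170]) cube([339, 45, 26]);
translate([304, 186, 495]) cube([339, 45, 26]);
translate([304, 186, 820]) cube([339, 45, 26]);
translate([304, 186, 1145]) cube([339, 45, 26]);
translate([304, 186, 1470]) cube([339, 45, 26]);


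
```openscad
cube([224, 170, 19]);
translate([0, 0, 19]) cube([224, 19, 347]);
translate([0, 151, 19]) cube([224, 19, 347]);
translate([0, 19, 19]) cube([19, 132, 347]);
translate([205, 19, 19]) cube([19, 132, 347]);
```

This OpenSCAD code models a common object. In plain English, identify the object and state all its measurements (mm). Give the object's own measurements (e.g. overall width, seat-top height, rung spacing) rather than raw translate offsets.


An open-topped rectangular box: outside dimensions 224×170×366 mm, with a uniform wall and base thickness of 19 mm. The base is a full 224×170 slab on the floor; four walls sit on top of the base. The front and back walls (the −y and +y sides) span the full width; the two side walls fit between them.


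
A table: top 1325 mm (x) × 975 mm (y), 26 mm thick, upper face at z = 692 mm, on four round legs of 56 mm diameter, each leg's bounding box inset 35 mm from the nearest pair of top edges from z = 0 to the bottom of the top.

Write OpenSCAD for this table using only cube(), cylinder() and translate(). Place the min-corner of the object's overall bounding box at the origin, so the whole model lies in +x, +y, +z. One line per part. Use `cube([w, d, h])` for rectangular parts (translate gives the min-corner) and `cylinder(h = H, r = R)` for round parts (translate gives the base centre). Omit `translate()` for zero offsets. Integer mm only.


translate([0, 0, 666]) cube([1325, 975, 26]);
translate([63, 63, 0]) cylinder(h = 666, r = 28);
translate([1262, 63, 0]) cylinder(h = 666, r = 28);
translate([63, 912, 0]) cylinder(h = 666, r = 28);
translate([1262, 912, 0]) cylinder(h = 666, r = 28);


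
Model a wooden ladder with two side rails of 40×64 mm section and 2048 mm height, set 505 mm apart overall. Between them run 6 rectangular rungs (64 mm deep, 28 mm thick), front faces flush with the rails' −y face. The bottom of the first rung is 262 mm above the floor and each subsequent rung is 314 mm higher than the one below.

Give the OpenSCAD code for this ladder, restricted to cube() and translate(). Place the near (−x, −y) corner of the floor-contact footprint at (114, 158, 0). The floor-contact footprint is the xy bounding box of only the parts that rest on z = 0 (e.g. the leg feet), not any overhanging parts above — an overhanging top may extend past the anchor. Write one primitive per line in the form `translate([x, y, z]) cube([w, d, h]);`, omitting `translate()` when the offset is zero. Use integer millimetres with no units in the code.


translate([114, 158, 0]) cube([40, 64, 2048]);
translate([579, 158, 0]) cube([40, 64, 2048]);
translate([154, 158, 262]) cube([425, 64, 28]);
translate([154, 158, 576]) cube([425, 64, 28]);
translate([154, 158, 890]) cube([425, 64, 28]);
translate([154, 158, 1204]) cube([425, 64, 28]);
translate([154, 158, 1518]) cube([425, 64, 28]);
translate([154, 158, 1832]) cube([425, 64, 28]);


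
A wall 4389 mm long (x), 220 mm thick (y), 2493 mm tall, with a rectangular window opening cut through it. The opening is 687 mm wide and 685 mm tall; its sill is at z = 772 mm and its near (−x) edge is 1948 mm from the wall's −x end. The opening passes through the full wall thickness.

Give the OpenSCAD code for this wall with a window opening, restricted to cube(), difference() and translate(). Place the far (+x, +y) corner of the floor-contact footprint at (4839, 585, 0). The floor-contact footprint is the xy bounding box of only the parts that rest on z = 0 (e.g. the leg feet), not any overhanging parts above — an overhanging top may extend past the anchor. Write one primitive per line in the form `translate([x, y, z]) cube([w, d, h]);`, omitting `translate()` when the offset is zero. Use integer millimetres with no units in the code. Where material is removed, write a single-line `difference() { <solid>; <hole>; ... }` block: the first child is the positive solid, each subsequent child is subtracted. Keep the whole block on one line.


difference() { translate([450, 365, 0]) cube([4389, 220, 2493]); translate([2398, 365, 772]) cube([687, 220, 685]); }


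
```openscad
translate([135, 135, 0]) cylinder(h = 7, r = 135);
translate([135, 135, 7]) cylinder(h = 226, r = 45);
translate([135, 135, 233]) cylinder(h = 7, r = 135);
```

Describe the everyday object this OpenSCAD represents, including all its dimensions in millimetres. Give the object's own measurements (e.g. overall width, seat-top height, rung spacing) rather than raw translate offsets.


A spool: two coaxial disc flanges of radius 135 mm and thickness 7 mm, joined by a core cylinder of radius 45 mm and height 226 mm. The lower flange rests on z = 0 and the three cylinders share a vertical axis.


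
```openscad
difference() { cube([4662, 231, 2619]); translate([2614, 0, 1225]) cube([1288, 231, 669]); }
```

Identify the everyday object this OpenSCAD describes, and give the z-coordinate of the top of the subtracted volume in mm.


A wall with a window opening. The window head height is 1894 mm.

A wall with a rectangular opening subtracted — a window. Sill at z = 1225, opening 669 mm tall, so the head is at 1225 + 669 = 1894 mm.


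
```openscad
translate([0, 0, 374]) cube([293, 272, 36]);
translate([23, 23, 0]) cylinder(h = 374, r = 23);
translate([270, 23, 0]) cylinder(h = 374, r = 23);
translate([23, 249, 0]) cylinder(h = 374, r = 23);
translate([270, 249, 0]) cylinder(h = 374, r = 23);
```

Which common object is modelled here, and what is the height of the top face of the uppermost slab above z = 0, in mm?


A stool. The seat height is 410 mm.

A 293×272×36 slab at z = 374 on four corner cylinders — a stool. The seat top is 374 + 36 = 410 mm.


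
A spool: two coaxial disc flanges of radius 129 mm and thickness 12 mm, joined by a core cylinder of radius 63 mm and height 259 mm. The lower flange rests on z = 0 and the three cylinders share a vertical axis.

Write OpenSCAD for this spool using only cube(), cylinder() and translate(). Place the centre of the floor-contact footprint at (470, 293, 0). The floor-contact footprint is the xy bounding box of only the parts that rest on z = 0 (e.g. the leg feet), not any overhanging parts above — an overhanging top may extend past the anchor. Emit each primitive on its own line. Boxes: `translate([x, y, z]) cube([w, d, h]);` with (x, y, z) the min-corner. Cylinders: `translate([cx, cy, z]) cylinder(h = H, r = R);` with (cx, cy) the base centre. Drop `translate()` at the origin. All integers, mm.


translate([470, 293, 0]) cylinder(h = 12, r = 129);
translate([470, 293, 12]) cylinder(h = 259, r = 63);
translate([470, 293, 271]) cylinder(h = 12, r = 129);


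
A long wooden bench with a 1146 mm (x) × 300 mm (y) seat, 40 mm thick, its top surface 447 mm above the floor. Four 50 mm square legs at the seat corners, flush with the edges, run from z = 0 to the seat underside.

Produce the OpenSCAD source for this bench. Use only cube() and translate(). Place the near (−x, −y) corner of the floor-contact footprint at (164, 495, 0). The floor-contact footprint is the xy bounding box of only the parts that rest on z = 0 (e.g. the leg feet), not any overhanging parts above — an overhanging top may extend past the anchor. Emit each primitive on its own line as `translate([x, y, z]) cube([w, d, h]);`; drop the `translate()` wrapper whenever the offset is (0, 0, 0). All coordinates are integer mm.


translate([164, 495, 407]) cube([1146, 300, 40]);
translate([164, 495, 0]) cube([50, 50, 407]);
translate([164, 745, 0]) cube([50, 50, 407]);
translate([1260, 495, 0]) cube([50, 50, 407]);
translate([1260, 745, 0]) cube([50, 50, 407]);


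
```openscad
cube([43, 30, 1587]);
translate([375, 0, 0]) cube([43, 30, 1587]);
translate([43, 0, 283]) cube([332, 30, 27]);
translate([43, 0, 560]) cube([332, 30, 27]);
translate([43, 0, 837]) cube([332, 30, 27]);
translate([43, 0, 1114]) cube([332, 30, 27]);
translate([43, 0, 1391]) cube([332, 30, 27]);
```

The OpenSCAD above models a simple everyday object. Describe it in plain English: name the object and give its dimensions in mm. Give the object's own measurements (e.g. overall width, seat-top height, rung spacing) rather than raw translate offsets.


A straight ladder. Two 43×30 mm vertical rails, 1587 mm tall, stand 418 mm apart (outside-to-outside) with their front faces coplanar on the −y side. 5 rungs, each 30 mm deep and 27 mm tall, span between the inner faces of the rails, front faces flush with the rails. The lowest rung's underside is at z = 283 mm and rungs are spaced 277 mm apart (underside to underside).


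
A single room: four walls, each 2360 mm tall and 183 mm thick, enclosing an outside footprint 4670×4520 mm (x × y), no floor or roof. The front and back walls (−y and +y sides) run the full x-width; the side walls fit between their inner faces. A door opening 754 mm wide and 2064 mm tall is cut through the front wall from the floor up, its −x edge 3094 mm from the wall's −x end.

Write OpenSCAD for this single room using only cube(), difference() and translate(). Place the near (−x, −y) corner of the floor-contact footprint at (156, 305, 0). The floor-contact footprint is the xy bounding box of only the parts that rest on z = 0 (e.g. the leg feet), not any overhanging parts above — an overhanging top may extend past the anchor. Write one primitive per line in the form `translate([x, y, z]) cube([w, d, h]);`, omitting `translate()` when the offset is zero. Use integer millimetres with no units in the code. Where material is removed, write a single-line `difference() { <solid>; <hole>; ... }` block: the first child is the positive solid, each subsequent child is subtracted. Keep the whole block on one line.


difference() { translate([156, 305, 0]) cube([4670, 183, 2360]); translate([3250, 305, 0]) cube([754, 183, 2064]); }
translate([156, 4642, 0]) cube([4670, 183, 2360]);
translate([156, 488, 0]) cube([183, 4154, 2360]);
translate([4643, 488, 0]) cube([183, 4154, 2360]);


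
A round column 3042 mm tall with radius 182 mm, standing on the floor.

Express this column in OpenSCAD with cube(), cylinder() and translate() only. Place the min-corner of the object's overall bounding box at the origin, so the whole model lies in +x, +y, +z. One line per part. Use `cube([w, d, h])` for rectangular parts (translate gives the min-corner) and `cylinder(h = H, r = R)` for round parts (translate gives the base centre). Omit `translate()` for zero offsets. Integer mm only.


translate([182, 182, 0]) cylinder(h = 3042, r = 182);


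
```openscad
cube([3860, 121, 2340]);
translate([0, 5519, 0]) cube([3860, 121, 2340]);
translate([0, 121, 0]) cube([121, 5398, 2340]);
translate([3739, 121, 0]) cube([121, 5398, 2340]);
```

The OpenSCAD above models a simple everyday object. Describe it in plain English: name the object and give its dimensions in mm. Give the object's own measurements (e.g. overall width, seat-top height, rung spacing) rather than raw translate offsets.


The wall frame of a small rectangular building: four walls, each 2340 mm tall and 121 mm thick, enclosing a footprint 3860 mm (x) by 5640 mm (y) outside-to-outside, with no floor or roof. The front and back walls (the −y and +y sides) span the full width; the two side walls fit between them.


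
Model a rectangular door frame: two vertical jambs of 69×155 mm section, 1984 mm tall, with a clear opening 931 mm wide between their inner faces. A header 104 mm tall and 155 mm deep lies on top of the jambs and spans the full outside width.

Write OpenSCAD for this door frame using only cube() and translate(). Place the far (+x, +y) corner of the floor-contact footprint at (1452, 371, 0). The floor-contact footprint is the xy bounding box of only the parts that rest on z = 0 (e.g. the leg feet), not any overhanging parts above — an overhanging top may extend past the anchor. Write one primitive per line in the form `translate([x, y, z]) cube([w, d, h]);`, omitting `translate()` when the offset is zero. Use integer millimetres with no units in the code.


translate([383, 216, 0]) cube([69, 155, 1984]);
translate([1383, 216, 0]) cube([69, 155, 1984]);
translate([383, 216, 1984]) cube([1069, 155, 104]);
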